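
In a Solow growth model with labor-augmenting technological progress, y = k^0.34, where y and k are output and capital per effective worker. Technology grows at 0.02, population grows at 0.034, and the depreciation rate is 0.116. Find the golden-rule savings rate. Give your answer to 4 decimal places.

The effective depreciation rate is n + g + δ = 0.034 + 0.02 + 0.116 = 0.17.
At the golden rule MPK = n+g+δ, and in any Cobb-Douglas steady state s = (n+g+δ)·k/y = MPK·k/y = capital's share 0.34.

s_gold = 0.3400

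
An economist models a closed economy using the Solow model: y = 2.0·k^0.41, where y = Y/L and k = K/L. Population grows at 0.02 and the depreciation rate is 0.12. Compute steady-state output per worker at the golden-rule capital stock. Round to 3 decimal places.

y_gold ≈ 6.831

n + δ = 0.02 + 0.12 = 0.14.
Maximizing c = f(k) − (n+δ)·k gives f'(k) = n+δ, i.e. 0.41·2.0·k^(0.41−1) = 0.14, so k_gold = (0.41·2.0/0.14)^(1/0.59) ≈ 20.0061.
Output: y_gold = 2.0·k_gold^0.41 = 2.0·20.0061^0.41 ≈ 6.8314.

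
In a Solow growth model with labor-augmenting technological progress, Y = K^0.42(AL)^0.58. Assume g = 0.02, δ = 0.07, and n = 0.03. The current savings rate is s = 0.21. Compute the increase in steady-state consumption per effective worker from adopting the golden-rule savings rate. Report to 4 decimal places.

Δc ≈ 0.2521

The effective depreciation rate is n + g + δ = 0.03 + 0.02 + 0.07 = 0.12.
Current steady state (s = 0.21): k* = (0.21/0.12)^(1/0.58) ≈ 2.6244, y* = 2.6244^0.42 ≈ 1.4997, c* = (1−0.21)·1.4997 ≈ 1.1847.
At the golden rule the marginal product of capital equals n+g+δ: 0.42·k^(0.42−1) = 0.12. Solving, k_gold = (0.42/0.12)^(1/0.58) ≈ 8.6706.
y_gold = 8.6706^0.42 ≈ 2.4773, c_gold = y_gold − 0.12·k_gold ≈ 1.4368.
Gain: Δc = 1.4368 − 1.1847 ≈ 0.2521.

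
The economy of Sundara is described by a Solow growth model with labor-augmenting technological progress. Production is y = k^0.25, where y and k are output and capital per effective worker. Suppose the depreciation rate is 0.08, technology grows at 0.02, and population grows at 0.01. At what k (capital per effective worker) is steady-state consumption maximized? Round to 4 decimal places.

k_gold ≈ 2.9881

n + g + δ = 0.01 + 0.02 + 0.08 = 0.11.
At the golden rule the marginal product of capital equals n+g+δ: 0.25·k^(0.25−1) = 0.11. Solving, k_gold = (0.25/0.11)^(1/0.75) ≈ 2.9881.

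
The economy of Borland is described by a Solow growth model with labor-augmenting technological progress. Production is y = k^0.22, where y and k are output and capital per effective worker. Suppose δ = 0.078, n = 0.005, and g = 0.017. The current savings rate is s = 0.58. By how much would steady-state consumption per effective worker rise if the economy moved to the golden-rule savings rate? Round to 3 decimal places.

n + g + δ = 0.005 + 0.017 + 0.078 = 0.1.
Current steady state (s = 0.58): k* = (0.58/0.1)^(1/0.78) ≈ 9.5226, y* = 9.5226^0.22 ≈ 1.6418, c* = (1−0.58)·1.6418 ≈ 0.6896.
At the golden rule the marginal product of capital equals n+g+δ: 0.22·k^(0.22−1) = 0.1. Solving, k_gold = (0.22/0.1)^(1/0.78) ≈ 2.7479.
y_gold = 2.7479^0.22 ≈ 1.2491, c_gold = y_gold − 0.1·k_gold ≈ 0.9743.
Gain: Δc = 0.9743 − 0.6896 ≈ 0.2847.

Δc ≈ 0.285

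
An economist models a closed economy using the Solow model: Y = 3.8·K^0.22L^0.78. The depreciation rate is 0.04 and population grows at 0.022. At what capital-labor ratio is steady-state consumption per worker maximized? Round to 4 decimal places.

Break-even investment rate: n + δ = 0.022 + 0.04 = 0.062.
Setting f'(k) = n+δ gives 0.22·3.8·k^(0.22−1) = 0.062, hence k_gold = (0.22·3.8/0.062)^(1/0.78) ≈ 28.0854.

k_gold ≈ 28.0854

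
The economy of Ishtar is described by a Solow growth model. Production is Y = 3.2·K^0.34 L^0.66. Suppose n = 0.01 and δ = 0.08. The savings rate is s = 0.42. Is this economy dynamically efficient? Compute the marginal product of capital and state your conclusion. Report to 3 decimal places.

dynamically inefficient; MPK ≈ 0.073

Capital per worker breaks even when investment replaces (n + δ)·k; here n + δ = 0.09.
Steady-state k*: s·A·k^0.34 = 0.09·k gives k* = (0.42·3.2/0.09)^(1/0.66) ≈ 60.1209.
MPK = 0.34·3.2·60.1209^(-0.66) ≈ 0.0729.
MPK < n+δ = 0.09, so the economy is dynamically inefficient (over-saving).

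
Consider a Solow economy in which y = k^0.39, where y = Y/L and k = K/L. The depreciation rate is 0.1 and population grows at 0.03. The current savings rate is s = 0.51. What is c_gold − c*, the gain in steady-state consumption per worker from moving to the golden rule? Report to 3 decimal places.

n + δ = 0.03 + 0.1 = 0.13.
Current steady state (s = 0.51): k* = (0.51/0.13)^(1/0.61) ≈ 9.4007, y* = 9.4007^0.39 ≈ 2.3962, c* = (1−0.51)·2.3962 ≈ 1.1742.
Setting f'(k) = n+δ gives 0.39·k^(0.39−1) = 0.13, hence k_gold = (0.39/0.13)^(1/0.61) ≈ 6.0557.
y_gold = 6.0557^0.39 ≈ 2.0186, c_gold = y_gold − 0.13·k_gold ≈ 1.2313.
Gain: Δc = 1.2313 − 1.1742 ≈ 0.0572.

Δc ≈ 0.057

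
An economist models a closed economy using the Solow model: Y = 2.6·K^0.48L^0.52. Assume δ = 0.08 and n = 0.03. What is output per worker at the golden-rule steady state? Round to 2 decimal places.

The effective depreciation rate is n + δ = 0.03 + 0.08 = 0.11.
Setting f'(k) = n+δ gives 0.48·2.6·k^(0.48−1) = 0.11, hence k_gold = (0.48·2.6/0.11)^(1/0.52) ≈ 106.7834.
Output: y_gold = 2.6·k_gold^0.48 = 2.6·106.7834^0.48 ≈ 24.4712.

y_gold ≈ 24.47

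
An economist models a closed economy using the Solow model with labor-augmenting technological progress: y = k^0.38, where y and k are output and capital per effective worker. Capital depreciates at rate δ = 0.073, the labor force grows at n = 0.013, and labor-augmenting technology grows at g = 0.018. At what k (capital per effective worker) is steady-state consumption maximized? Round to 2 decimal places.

k_gold ≈ 8.08

n + g + δ = 0.013 + 0.018 + 0.073 = 0.104.
Golden rule sets MPK = n+g+δ: 0.38·k^(0.38−1) = 0.104, so k_gold = (0.38/0.104)^(1/0.62) ≈ 8.0847.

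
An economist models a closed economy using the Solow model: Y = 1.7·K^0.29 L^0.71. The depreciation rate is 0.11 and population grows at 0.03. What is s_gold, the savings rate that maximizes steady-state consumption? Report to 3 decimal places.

Capital per worker breaks even when investment replaces (n + δ)·k; here n + δ = 0.14.
At the golden rule MPK = n+δ, and in any Cobb-Douglas steady state s = (n+δ)·k/y = MPK·k/y = capital's share 0.29.

s_gold = 0.290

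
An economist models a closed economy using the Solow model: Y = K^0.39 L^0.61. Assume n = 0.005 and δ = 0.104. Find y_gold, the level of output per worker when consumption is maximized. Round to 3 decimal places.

n + δ = 0.005 + 0.104 = 0.109.
Setting f'(k) = n+δ gives 0.39·k^(0.39−1) = 0.109, hence k_gold = (0.39/0.109)^(1/0.61) ≈ 8.0836.
Output: y_gold = k_gold^0.39 = 8.0836^0.39 ≈ 2.2593.

y_gold ≈ 2.259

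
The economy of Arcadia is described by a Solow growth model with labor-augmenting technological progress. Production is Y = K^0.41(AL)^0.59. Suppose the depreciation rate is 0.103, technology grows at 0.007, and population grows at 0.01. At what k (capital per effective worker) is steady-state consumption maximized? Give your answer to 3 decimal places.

k_gold ≈ 8.024

Break-even investment rate: n + g + δ = 0.01 + 0.007 + 0.103 = 0.12.
At the golden rule the marginal product of capital equals n+g+δ: 0.41·k^(0.41−1) = 0.12. Solving, k_gold = (0.41/0.12)^(1/0.59) ≈ 8.0244.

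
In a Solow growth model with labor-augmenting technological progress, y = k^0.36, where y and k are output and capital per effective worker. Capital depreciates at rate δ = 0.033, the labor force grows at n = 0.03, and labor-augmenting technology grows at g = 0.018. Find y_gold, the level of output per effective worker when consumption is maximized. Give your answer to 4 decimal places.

Capital per effective worker breaks even when investment replaces (n + g + δ)·k; here n + g + δ = 0.081.
Setting f'(k) = n+g+δ gives 0.36·k^(0.36−1) = 0.081, hence k_gold = (0.36/0.081)^(1/0.64) ≈ 10.2852.
Output: y_gold = k_gold^0.36 = 10.2852^0.36 ≈ 2.3142.

y_gold ≈ 2.3142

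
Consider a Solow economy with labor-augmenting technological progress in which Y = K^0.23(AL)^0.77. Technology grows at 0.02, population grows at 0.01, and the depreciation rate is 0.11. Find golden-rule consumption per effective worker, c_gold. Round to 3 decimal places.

n + g + δ = 0.01 + 0.02 + 0.11 = 0.14.
At the golden rule the marginal product of capital equals n+g+δ: 0.23·k^(0.23−1) = 0.14. Solving, k_gold = (0.23/0.14)^(1/0.77) ≈ 1.9055.
y_gold = 1.9055^0.23 ≈ 1.1598.
c_gold = y_gold − (n+g+δ)·k_gold = 1.1598 − 0.14·1.9055 ≈ 0.8931.

c_gold ≈ 0.893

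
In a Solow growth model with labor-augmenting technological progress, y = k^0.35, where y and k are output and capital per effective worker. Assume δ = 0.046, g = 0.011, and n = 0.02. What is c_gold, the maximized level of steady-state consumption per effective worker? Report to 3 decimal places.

Break-even investment rate: n + g + δ = 0.02 + 0.011 + 0.046 = 0.077.
At the golden rule the marginal product of capital equals n+g+δ: 0.35·k^(0.35−1) = 0.077. Solving, k_gold = (0.35/0.077)^(1/0.65) ≈ 10.2721.
y_gold = 10.2721^0.35 ≈ 2.2599.
c_gold = y_gold − (n+g+δ)·k_gold = 2.2599 − 0.077·10.2721 ≈ 1.4689.

c_gold ≈ 1.469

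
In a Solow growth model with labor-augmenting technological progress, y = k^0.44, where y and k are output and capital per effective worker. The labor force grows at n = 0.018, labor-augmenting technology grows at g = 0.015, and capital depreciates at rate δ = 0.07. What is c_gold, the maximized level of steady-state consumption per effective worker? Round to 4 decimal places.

n + g + δ = 0.018 + 0.015 + 0.07 = 0.103.
At the golden rule the marginal product of capital equals n+g+δ: 0.44·k^(0.44−1) = 0.103. Solving, k_gold = (0.44/0.103)^(1/0.56) ≈ 13.3690.
y_gold = 13.3690^0.44 ≈ 3.1296.
c_gold = y_gold − (n+g+δ)·k_gold = 3.1296 − 0.103·13.3690 ≈ 1.7526.

c_gold ≈ 1.7526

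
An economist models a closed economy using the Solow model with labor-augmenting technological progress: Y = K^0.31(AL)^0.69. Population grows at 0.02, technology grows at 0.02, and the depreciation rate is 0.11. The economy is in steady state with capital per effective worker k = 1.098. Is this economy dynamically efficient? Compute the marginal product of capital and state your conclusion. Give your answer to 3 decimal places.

dynamically efficient; MPK ≈ 0.291

The effective depreciation rate is n + g + δ = 0.02 + 0.02 + 0.11 = 0.15.
MPK = 0.31·k^(0.31−1) = 0.31·1.098^(-0.69) ≈ 0.2906.
MPK > 0.15, so the economy is dynamically efficient (under-saving).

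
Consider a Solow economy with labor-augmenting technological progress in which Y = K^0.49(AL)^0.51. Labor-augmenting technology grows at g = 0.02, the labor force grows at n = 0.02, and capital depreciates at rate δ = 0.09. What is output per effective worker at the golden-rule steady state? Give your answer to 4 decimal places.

y_gold ≈ 3.5781

The effective depreciation rate is n + g + δ = 0.02 + 0.02 + 0.09 = 0.13.
At the golden rule the marginal product of capital equals n+g+δ: 0.49·k^(0.49−1) = 0.13. Solving, k_gold = (0.49/0.13)^(1/0.51) ≈ 13.4868.
Output: y_gold = k_gold^0.49 = 13.4868^0.49 ≈ 3.5781.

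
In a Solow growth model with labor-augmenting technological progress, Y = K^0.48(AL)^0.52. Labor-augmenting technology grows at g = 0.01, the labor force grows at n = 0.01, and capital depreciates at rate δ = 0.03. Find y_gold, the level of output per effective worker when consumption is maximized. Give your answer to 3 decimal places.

Capital per effective worker breaks even when investment replaces (n + g + δ)·k; here n + g + δ = 0.05.
Setting f'(k) = n+g+δ gives 0.48·k^(0.48−1) = 0.05, hence k_gold = (0.48/0.05)^(1/0.52) ≈ 77.4432.
Output: y_gold = k_gold^0.48 = 77.4432^0.48 ≈ 8.0670.

y_gold ≈ 8.067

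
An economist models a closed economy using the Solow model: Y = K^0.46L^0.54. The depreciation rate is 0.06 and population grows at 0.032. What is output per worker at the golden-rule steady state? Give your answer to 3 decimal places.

Capital per worker breaks even when investment replaces (n + δ)·k; here n + δ = 0.092.
Golden rule sets MPK = n+δ: 0.46·k^(0.46−1) = 0.092, so k_gold = (0.46/0.092)^(1/0.54) ≈ 19.6965.
Output: y_gold = k_gold^0.46 = 19.6965^0.46 ≈ 3.9393.

y_gold ≈ 3.939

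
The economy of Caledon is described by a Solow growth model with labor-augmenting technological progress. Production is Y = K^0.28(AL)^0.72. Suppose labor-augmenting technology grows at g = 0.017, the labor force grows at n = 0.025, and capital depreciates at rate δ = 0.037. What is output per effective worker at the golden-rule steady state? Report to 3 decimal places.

y_gold ≈ 1.636

The effective depreciation rate is n + g + δ = 0.025 + 0.017 + 0.037 = 0.079.
At the golden rule the marginal product of capital equals n+g+δ: 0.28·k^(0.28−1) = 0.079. Solving, k_gold = (0.28/0.079)^(1/0.72) ≈ 5.7975.
Output: y_gold = k_gold^0.28 = 5.7975^0.28 ≈ 1.6357.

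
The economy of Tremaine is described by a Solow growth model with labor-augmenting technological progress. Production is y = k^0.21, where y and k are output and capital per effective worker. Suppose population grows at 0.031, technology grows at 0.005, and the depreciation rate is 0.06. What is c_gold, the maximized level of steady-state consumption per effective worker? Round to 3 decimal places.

c_gold ≈ 0.973

The effective depreciation rate is n + g + δ = 0.031 + 0.005 + 0.06 = 0.096.
Maximizing c = f(k) − (n+g+δ)·k gives f'(k) = n+g+δ, i.e. 0.21·k^(0.21−1) = 0.096, so k_gold = (0.21/0.096)^(1/0.79) ≈ 2.6935.
y_gold = 2.6935^0.21 ≈ 1.2313.
c_gold = y_gold − (n+g+δ)·k_gold = 1.2313 − 0.096·2.6935 ≈ 0.9727.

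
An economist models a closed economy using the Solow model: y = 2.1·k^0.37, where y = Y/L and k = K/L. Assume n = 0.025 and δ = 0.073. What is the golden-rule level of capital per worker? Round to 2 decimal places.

k_gold ≈ 26.75

Break-even investment rate: n + δ = 0.025 + 0.073 = 0.098.
Maximizing c = f(k) − (n+δ)·k gives f'(k) = n+δ, i.e. 0.37·2.1·k^(0.37−1) = 0.098, so k_gold = (0.37·2.1/0.098)^(1/0.63) ≈ 26.7481.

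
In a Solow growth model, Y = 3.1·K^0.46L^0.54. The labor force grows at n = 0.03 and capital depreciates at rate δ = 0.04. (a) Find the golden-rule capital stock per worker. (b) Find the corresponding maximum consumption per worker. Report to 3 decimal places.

(a) k_gold ≈ 265.530; (b) c_gold ≈ 21.820

n + δ = 0.03 + 0.04 = 0.07.
Setting f'(k) = n+δ gives 0.46·3.1·k^(0.46−1) = 0.07, hence k_gold = (0.46·3.1/0.07)^(1/0.54) ≈ 265.5302.
y_gold = 3.1·265.5302^0.46 ≈ 40.4068; c_gold = y_gold − 0.07·k_gold ≈ 21.8197.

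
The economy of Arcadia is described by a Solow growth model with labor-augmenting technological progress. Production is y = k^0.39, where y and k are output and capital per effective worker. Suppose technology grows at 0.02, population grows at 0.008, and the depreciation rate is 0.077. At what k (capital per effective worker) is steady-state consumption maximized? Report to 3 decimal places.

k_gold ≈ 8.595

The effective depreciation rate is n + g + δ = 0.008 + 0.02 + 0.077 = 0.105.
Setting f'(k) = n+g+δ gives 0.39·k^(0.39−1) = 0.105, hence k_gold = (0.39/0.105)^(1/0.61) ≈ 8.5945.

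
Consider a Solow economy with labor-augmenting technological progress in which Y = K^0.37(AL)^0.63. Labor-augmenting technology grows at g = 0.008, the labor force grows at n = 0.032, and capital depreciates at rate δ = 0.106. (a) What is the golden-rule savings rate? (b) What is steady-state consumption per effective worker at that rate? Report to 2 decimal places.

Capital per effective worker breaks even when investment replaces (n + g + δ)·k; here n + g + δ = 0.146.
For Cobb-Douglas, s_gold equals capital's share: s_gold = 0.37.
At the golden rule the marginal product of capital equals n+g+δ: 0.37·k^(0.37−1) = 0.146. Solving, k_gold = (0.37/0.146)^(1/0.63) ≈ 4.3755.
y_gold = 4.3755^0.37 ≈ 1.7266; c_gold = (1−0.37)·y_gold ≈ 1.0877.

(a) s_gold = 0.37; (b) c_gold ≈ 1.09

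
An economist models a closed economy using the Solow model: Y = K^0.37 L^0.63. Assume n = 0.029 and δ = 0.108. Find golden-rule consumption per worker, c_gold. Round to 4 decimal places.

c_gold ≈ 1.1291

The effective depreciation rate is n + δ = 0.029 + 0.108 = 0.137.
At the golden rule the marginal product of capital equals n+δ: 0.37·k^(0.37−1) = 0.137. Solving, k_gold = (0.37/0.137)^(1/0.63) ≈ 4.8405.
y_gold = 4.8405^0.37 ≈ 1.7923.
c_gold = y_gold − (n+δ)·k_gold = 1.7923 − 0.137·4.8405 ≈ 1.1291.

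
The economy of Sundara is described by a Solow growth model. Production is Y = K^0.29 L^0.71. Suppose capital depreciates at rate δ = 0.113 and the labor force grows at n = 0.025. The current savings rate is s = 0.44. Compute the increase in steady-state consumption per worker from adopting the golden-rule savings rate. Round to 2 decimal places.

Capital per worker breaks even when investment replaces (n + δ)·k; here n + δ = 0.138.
Current steady state (s = 0.44): k* = (0.44/0.138)^(1/0.71) ≈ 5.1199, y* = 5.1199^0.29 ≈ 1.6058, c* = (1−0.44)·1.6058 ≈ 0.8992.
At the golden rule the marginal product of capital equals n+δ: 0.29·k^(0.29−1) = 0.138. Solving, k_gold = (0.29/0.138)^(1/0.71) ≈ 2.8461.
y_gold = 2.8461^0.29 ≈ 1.3544, c_gold = y_gold − 0.138·k_gold ≈ 0.9616.
Gain: Δc = 0.9616 − 0.8992 ≈ 0.0624.

Δc ≈ 0.06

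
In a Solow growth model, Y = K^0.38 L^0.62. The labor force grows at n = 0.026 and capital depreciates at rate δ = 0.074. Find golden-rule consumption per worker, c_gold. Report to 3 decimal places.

c_gold ≈ 1.405

The effective depreciation rate is n + δ = 0.026 + 0.074 = 0.1.
At the golden rule the marginal product of capital equals n+δ: 0.38·k^(0.38−1) = 0.1. Solving, k_gold = (0.38/0.1)^(1/0.62) ≈ 8.6126.
y_gold = 8.6126^0.38 ≈ 2.2665.
c_gold = y_gold − (n+δ)·k_gold = 2.2665 − 0.1·8.6126 ≈ 1.4052.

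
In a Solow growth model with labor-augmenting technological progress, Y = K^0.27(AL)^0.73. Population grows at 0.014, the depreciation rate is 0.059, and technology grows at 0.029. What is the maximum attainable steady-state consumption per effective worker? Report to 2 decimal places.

Break-even investment rate: n + g + δ = 0.014 + 0.029 + 0.059 = 0.102.
Setting f'(k) = n+g+δ gives 0.27·k^(0.27−1) = 0.102, hence k_gold = (0.27/0.102)^(1/0.73) ≈ 3.7943.
y_gold = 3.7943^0.27 ≈ 1.4334.
c_gold = y_gold − (n+g+δ)·k_gold = 1.4334 − 0.102·3.7943 ≈ 1.0464.

c_gold ≈ 1.05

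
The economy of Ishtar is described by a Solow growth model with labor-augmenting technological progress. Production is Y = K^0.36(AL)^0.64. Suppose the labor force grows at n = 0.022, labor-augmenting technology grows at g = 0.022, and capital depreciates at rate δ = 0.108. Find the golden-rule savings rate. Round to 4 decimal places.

The effective depreciation rate is n + g + δ = 0.022 + 0.022 + 0.108 = 0.152.
At the golden rule MPK = n+g+δ, and in any Cobb-Douglas steady state s = (n+g+δ)·k/y = MPK·k/y = capital's share 0.36.

s_gold = 0.3600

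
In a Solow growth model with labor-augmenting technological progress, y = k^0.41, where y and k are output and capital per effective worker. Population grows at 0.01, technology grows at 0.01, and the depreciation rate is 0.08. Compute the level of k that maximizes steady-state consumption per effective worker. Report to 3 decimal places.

The effective depreciation rate is n + g + δ = 0.01 + 0.01 + 0.08 = 0.1.
Setting f'(k) = n+g+δ gives 0.41·k^(0.41−1) = 0.1, hence k_gold = (0.41/0.1)^(1/0.59) ≈ 10.9299.

k_gold ≈ 10.930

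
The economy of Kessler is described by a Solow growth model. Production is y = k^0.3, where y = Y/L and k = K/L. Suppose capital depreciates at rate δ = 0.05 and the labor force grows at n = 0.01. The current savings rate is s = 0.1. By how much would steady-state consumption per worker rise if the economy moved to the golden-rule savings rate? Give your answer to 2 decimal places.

Break-even investment rate: n + δ = 0.01 + 0.05 = 0.06.
Current steady state (s = 0.1): k* = (0.1/0.06)^(1/0.7) ≈ 2.0746, y* = 2.0746^0.3 ≈ 1.2447, c* = (1−0.1)·1.2447 ≈ 1.1203.
At the golden rule the marginal product of capital equals n+δ: 0.3·k^(0.3−1) = 0.06. Solving, k_gold = (0.3/0.06)^(1/0.7) ≈ 9.9662.
y_gold = 9.9662^0.3 ≈ 1.9932, c_gold = y_gold − 0.06·k_gold ≈ 1.3953.
Gain: Δc = 1.3953 − 1.1203 ≈ 0.2750.

Δc ≈ 0.28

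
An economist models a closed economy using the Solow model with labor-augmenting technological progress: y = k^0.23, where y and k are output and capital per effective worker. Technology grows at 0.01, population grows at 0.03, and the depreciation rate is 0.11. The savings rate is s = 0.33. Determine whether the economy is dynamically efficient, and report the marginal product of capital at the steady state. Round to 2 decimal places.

dynamically inefficient; MPK ≈ 0.10

Break-even investment rate: n + g + δ = 0.03 + 0.01 + 0.11 = 0.15.
Steady-state k*: s·k^0.23 = 0.15·k gives k* = (0.33/0.15)^(1/0.77) ≈ 2.7842.
MPK = 0.23·2.7842^(-0.77) ≈ 0.1045.
MPK < n+g+δ = 0.15, so the economy is dynamically inefficient (over-saving).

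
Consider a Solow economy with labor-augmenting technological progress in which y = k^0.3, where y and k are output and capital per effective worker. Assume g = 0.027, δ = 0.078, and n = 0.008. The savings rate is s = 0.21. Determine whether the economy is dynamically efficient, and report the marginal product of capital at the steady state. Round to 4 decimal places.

Break-even investment rate: n + g + δ = 0.008 + 0.027 + 0.078 = 0.113.
Steady-state k*: s·k^0.3 = 0.113·k gives k* = (0.21/0.113)^(1/0.7) ≈ 2.4237.
MPK = 0.3·2.4237^(-0.7) ≈ 0.1614.
MPK > n+g+δ = 0.113, so the economy is dynamically efficient (under-saving).

dynamically efficient; MPK ≈ 0.1614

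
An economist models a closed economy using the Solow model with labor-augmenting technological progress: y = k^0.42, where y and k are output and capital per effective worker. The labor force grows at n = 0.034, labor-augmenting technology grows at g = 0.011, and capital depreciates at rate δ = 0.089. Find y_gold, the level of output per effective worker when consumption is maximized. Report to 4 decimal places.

Capital per effective worker breaks even when investment replaces (n + g + δ)·k; here n + g + δ = 0.134.
At the golden rule the marginal product of capital equals n+g+δ: 0.42·k^(0.42−1) = 0.134. Solving, k_gold = (0.42/0.134)^(1/0.58) ≈ 7.1684.
Output: y_gold = k_gold^0.42 = 7.1684^0.42 ≈ 2.2871.

y_gold ≈ 2.2871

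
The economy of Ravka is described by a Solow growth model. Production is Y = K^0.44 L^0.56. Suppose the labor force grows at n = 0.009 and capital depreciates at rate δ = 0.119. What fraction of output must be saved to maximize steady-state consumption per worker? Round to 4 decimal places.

Break-even investment rate: n + δ = 0.009 + 0.119 = 0.128.
At the golden rule MPK = n+δ, and in any Cobb-Douglas steady state s = (n+δ)·k/y = MPK·k/y = capital's share 0.44.

s_gold = 0.4400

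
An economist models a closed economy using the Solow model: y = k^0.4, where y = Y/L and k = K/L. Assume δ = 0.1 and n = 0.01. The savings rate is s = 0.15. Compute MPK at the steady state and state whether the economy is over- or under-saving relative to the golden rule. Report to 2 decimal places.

The effective depreciation rate is n + δ = 0.01 + 0.1 = 0.11.
Steady-state k*: s·k^0.4 = 0.11·k gives k* = (0.15/0.11)^(1/0.6) ≈ 1.6769.
MPK = 0.4·1.6769^(-0.6) ≈ 0.2933.
MPK > n+δ = 0.11, so the economy is dynamically efficient (under-saving).

under-saving; MPK ≈ 0.29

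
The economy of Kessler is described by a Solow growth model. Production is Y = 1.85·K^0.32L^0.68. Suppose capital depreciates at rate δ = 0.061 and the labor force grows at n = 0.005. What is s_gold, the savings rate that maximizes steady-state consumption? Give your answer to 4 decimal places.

s_gold = 0.3200

n + δ = 0.005 + 0.061 = 0.066.
At the golden rule MPK = n+δ, and in any Cobb-Douglas steady state s = (n+δ)·k/y = MPK·k/y = capital's share 0.32.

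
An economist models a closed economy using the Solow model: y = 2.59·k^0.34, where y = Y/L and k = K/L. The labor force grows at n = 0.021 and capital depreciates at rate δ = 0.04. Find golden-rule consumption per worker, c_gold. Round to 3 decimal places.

Capital per worker breaks even when investment replaces (n + δ)·k; here n + δ = 0.061.
At the golden rule the marginal product of capital equals n+δ: 0.34·2.59·k^(0.34−1) = 0.061. Solving, k_gold = (0.34·2.59/0.061)^(1/0.66) ≈ 57.1137.
y_gold = 2.59·57.1137^0.34 ≈ 10.2469.
c_gold = y_gold − (n+δ)·k_gold = 10.2469 − 0.061·57.1137 ≈ 6.7629.

c_gold ≈ 6.763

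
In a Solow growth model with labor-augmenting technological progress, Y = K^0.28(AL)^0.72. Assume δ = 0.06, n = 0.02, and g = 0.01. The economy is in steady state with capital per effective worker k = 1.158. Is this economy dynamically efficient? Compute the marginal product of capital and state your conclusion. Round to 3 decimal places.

The effective depreciation rate is n + g + δ = 0.02 + 0.01 + 0.06 = 0.09.
MPK = 0.28·k^(0.28−1) = 0.28·1.158^(-0.72) ≈ 0.2519.
MPK > 0.09, so the economy is dynamically efficient (under-saving).

dynamically efficient; MPK ≈ 0.252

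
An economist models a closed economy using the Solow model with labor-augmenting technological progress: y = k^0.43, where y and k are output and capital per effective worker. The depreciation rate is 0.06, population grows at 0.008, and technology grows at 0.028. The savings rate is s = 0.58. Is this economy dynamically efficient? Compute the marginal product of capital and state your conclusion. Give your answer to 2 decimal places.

Capital per effective worker breaks even when investment replaces (n + g + δ)·k; here n + g + δ = 0.096.
Steady-state k*: s·k^0.43 = 0.096·k gives k* = (0.58/0.096)^(1/0.57) ≈ 23.4666.
MPK = 0.43·23.4666^(-0.57) ≈ 0.0712.
MPK < n+g+δ = 0.096, so the economy is dynamically inefficient (over-saving).

dynamically inefficient; MPK ≈ 0.07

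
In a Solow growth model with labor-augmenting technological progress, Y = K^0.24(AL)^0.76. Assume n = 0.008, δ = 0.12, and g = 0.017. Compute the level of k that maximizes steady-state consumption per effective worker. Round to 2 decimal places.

k_gold ≈ 1.94

Capital per effective worker breaks even when investment replaces (n + g + δ)·k; here n + g + δ = 0.145.
Golden rule sets MPK = n+g+δ: 0.24·k^(0.24−1) = 0.145, so k_gold = (0.24/0.145)^(1/0.76) ≈ 1.9407.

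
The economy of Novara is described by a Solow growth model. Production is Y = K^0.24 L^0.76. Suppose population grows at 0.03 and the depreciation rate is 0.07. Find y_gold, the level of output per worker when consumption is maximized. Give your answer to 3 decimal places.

y_gold ≈ 1.318

Break-even investment rate: n + δ = 0.03 + 0.07 = 0.1.
Golden rule sets MPK = n+δ: 0.24·k^(0.24−1) = 0.1, so k_gold = (0.24/0.1)^(1/0.76) ≈ 3.1643.
Output: y_gold = k_gold^0.24 = 3.1643^0.24 ≈ 1.3185.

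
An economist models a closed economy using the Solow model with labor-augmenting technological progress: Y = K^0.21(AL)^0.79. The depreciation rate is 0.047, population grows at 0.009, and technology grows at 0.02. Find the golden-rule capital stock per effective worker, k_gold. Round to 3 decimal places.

The effective depreciation rate is n + g + δ = 0.009 + 0.02 + 0.047 = 0.076.
At the golden rule the marginal product of capital equals n+g+δ: 0.21·k^(0.21−1) = 0.076. Solving, k_gold = (0.21/0.076)^(1/0.79) ≈ 3.6203.

k_gold ≈ 3.620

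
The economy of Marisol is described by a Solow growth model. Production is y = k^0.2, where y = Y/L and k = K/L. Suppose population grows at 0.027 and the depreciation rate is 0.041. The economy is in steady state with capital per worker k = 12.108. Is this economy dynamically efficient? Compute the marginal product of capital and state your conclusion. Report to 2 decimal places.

n + δ = 0.027 + 0.041 = 0.068.
MPK = 0.2·k^(0.2−1) = 0.2·12.108^(-0.8) ≈ 0.0272.
MPK < 0.068, so the economy is dynamically inefficient (over-saving).

dynamically inefficient; MPK ≈ 0.03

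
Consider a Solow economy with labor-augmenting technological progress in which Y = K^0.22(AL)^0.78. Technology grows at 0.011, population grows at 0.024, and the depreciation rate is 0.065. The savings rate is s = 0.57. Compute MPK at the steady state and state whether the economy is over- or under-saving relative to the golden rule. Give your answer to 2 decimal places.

Break-even investment rate: n + g + δ = 0.024 + 0.011 + 0.065 = 0.1.
Steady-state k*: s·k^0.22 = 0.1·k gives k* = (0.57/0.1)^(1/0.78) ≈ 9.3126.
MPK = 0.22·9.3126^(-0.78) ≈ 0.0386.
MPK < n+g+δ = 0.1, so the economy is dynamically inefficient (over-saving).

over-saving; MPK ≈ 0.04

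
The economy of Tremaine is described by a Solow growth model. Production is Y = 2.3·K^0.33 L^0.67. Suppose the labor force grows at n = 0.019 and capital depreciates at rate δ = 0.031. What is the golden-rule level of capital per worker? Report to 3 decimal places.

n + δ = 0.019 + 0.031 = 0.05.
Maximizing c = f(k) − (n+δ)·k gives f'(k) = n+δ, i.e. 0.33·2.3·k^(0.33−1) = 0.05, so k_gold = (0.33·2.3/0.05)^(1/0.67) ≈ 57.9552.

k_gold ≈ 57.955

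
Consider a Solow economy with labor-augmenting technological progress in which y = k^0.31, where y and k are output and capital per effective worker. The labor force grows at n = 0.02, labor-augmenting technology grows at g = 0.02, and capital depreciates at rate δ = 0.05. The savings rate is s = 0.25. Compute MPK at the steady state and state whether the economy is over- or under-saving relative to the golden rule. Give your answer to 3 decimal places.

under-saving; MPK ≈ 0.112

Break-even investment rate: n + g + δ = 0.02 + 0.02 + 0.05 = 0.09.
Steady-state k*: s·k^0.31 = 0.09·k gives k* = (0.25/0.09)^(1/0.69) ≈ 4.3958.
MPK = 0.31·4.3958^(-0.69) ≈ 0.1116.
MPK > n+g+δ = 0.09, so the economy is dynamically efficient (under-saving).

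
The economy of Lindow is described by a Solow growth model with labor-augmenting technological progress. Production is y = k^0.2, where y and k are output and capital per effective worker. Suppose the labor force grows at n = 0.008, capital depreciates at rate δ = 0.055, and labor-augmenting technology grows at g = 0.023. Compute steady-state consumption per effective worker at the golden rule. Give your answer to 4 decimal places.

c_gold ≈ 0.9879

n + g + δ = 0.008 + 0.023 + 0.055 = 0.086.
Golden rule sets MPK = n+g+δ: 0.2·k^(0.2−1) = 0.086, so k_gold = (0.2/0.086)^(1/0.8) ≈ 2.8719.
y_gold = 2.8719^0.2 ≈ 1.2349.
c_gold = y_gold − (n+g+δ)·k_gold = 1.2349 − 0.086·2.8719 ≈ 0.9879.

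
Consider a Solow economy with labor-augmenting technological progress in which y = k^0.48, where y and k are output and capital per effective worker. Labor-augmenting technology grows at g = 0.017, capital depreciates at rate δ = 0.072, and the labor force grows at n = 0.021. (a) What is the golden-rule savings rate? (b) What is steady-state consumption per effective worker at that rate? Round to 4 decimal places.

(a) s_gold = 0.4800; (b) c_gold ≈ 2.0260

n + g + δ = 0.021 + 0.017 + 0.072 = 0.11.
For Cobb-Douglas, s_gold equals capital's share: s_gold = 0.48.
Setting f'(k) = n+g+δ gives 0.48·k^(0.48−1) = 0.11, hence k_gold = (0.48/0.11)^(1/0.52) ≈ 17.0011.
y_gold = 17.0011^0.48 ≈ 3.8961; c_gold = (1−0.48)·y_gold ≈ 2.0260.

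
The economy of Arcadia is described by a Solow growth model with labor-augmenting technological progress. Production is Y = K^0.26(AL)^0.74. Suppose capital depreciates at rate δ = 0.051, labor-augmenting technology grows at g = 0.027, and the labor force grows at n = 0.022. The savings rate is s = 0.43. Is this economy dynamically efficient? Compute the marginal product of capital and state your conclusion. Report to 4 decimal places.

dynamically inefficient; MPK ≈ 0.0605

n + g + δ = 0.022 + 0.027 + 0.051 = 0.1.
Steady-state k*: s·k^0.26 = 0.1·k gives k* = (0.43/0.1)^(1/0.74) ≈ 7.1786.
MPK = 0.26·7.1786^(-0.74) ≈ 0.0605.
MPK < n+g+δ = 0.1, so the economy is dynamically inefficient (over-saving).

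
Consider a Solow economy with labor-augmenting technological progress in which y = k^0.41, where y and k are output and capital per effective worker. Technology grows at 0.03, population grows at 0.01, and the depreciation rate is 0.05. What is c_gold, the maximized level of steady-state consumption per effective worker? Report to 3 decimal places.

c_gold ≈ 1.692

The effective depreciation rate is n + g + δ = 0.01 + 0.03 + 0.05 = 0.09.
Maximizing c = f(k) − (n+g+δ)·k gives f'(k) = n+g+δ, i.e. 0.41·k^(0.41−1) = 0.09, so k_gold = (0.41/0.09)^(1/0.59) ≈ 13.0669.
y_gold = 13.0669^0.41 ≈ 2.8683.
c_gold = y_gold − (n+g+δ)·k_gold = 2.8683 − 0.09·13.0669 ≈ 1.6923.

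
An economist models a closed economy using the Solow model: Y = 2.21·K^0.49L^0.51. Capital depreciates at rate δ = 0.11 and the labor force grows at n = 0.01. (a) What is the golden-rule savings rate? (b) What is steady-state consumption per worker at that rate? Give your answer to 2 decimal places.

(a) s_gold = 0.49; (b) c_gold ≈ 9.33

Break-even investment rate: n + δ = 0.01 + 0.11 = 0.12.
For Cobb-Douglas, s_gold equals capital's share: s_gold = 0.49.
Golden rule sets MPK = n+δ: 0.49·2.21·k^(0.49−1) = 0.12, so k_gold = (0.49·2.21/0.12)^(1/0.51) ≈ 74.7046.
y_gold = 2.21·74.7046^0.49 ≈ 18.2950; c_gold = (1−0.49)·y_gold ≈ 9.3305.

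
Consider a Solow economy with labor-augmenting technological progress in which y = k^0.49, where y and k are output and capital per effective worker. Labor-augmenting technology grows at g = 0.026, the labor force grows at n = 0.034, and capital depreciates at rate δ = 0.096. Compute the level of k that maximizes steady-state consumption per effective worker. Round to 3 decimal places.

n + g + δ = 0.034 + 0.026 + 0.096 = 0.156.
At the golden rule the marginal product of capital equals n+g+δ: 0.49·k^(0.49−1) = 0.156. Solving, k_gold = (0.49/0.156)^(1/0.51) ≈ 9.4330.

k_gold ≈ 9.433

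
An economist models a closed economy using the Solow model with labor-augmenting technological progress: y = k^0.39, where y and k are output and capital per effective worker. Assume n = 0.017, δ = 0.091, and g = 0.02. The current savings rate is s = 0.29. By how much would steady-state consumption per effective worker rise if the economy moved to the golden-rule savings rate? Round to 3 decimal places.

Δc ≈ 0.046

n + g + δ = 0.017 + 0.02 + 0.091 = 0.128.
Current steady state (s = 0.29): k* = (0.29/0.128)^(1/0.61) ≈ 3.8219, y* = 3.8219^0.39 ≈ 1.6869, c* = (1−0.29)·1.6869 ≈ 1.1977.
At the golden rule the marginal product of capital equals n+g+δ: 0.39·k^(0.39−1) = 0.128. Solving, k_gold = (0.39/0.128)^(1/0.61) ≈ 6.2116.
y_gold = 6.2116^0.39 ≈ 2.0387, c_gold = y_gold − 0.128·k_gold ≈ 1.2436.
Gain: Δc = 1.2436 − 1.1977 ≈ 0.0459.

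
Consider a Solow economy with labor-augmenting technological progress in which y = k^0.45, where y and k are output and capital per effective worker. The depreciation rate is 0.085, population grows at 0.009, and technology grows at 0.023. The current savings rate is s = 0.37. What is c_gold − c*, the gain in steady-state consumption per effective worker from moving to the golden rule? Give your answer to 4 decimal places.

Δc ≈ 0.0398

Capital per effective worker breaks even when investment replaces (n + g + δ)·k; here n + g + δ = 0.117.
Current steady state (s = 0.37): k* = (0.37/0.117)^(1/0.55) ≈ 8.1118, y* = 8.1118^0.45 ≈ 2.5651, c* = (1−0.37)·2.5651 ≈ 1.6160.
Setting f'(k) = n+g+δ gives 0.45·k^(0.45−1) = 0.117, hence k_gold = (0.45/0.117)^(1/0.55) ≈ 11.5794.
y_gold = 11.5794^0.45 ≈ 3.0106, c_gold = y_gold − 0.117·k_gold ≈ 1.6558.
Gain: Δc = 1.6558 − 1.6160 ≈ 0.0398.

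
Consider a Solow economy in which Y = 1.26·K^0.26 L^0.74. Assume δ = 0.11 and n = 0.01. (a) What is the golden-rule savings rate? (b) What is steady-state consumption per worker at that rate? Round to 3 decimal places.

(a) s_gold = 0.260; (b) c_gold ≈ 1.327

n + δ = 0.01 + 0.11 = 0.12.
For Cobb-Douglas, s_gold equals capital's share: s_gold = 0.26.
Golden rule sets MPK = n+δ: 0.26·1.26·k^(0.26−1) = 0.12, so k_gold = (0.26·1.26/0.12)^(1/0.74) ≈ 3.8852.
y_gold = 1.26·3.8852^0.26 ≈ 1.7932; c_gold = (1−0.26)·y_gold ≈ 1.3269.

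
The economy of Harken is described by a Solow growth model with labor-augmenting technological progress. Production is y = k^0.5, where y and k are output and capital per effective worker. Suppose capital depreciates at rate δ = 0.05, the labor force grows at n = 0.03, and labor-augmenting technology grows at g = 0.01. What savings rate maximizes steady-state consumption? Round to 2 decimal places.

The effective depreciation rate is n + g + δ = 0.03 + 0.01 + 0.05 = 0.09.
At the golden rule MPK = n+g+δ, and in any Cobb-Douglas steady state s = (n+g+δ)·k/y = MPK·k/y = capital's share 0.5.

s_gold = 0.50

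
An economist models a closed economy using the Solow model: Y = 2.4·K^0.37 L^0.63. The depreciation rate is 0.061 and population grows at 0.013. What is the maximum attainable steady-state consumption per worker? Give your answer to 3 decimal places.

c_gold ≈ 6.507

Capital per worker breaks even when investment replaces (n + δ)·k; here n + δ = 0.074.
Setting f'(k) = n+δ gives 0.37·2.4·k^(0.37−1) = 0.074, hence k_gold = (0.37·2.4/0.074)^(1/0.63) ≈ 51.6400.
y_gold = 2.4·51.6400^0.37 ≈ 10.3280.
c_gold = y_gold − (n+δ)·k_gold = 10.3280 − 0.074·51.6400 ≈ 6.5066.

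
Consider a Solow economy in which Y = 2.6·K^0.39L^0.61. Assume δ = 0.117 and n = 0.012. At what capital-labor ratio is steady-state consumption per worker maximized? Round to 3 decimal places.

k_gold ≈ 29.373

Break-even investment rate: n + δ = 0.012 + 0.117 = 0.129.
At the golden rule the marginal product of capital equals n+δ: 0.39·2.6·k^(0.39−1) = 0.129. Solving, k_gold = (0.39·2.6/0.129)^(1/0.61) ≈ 29.3730.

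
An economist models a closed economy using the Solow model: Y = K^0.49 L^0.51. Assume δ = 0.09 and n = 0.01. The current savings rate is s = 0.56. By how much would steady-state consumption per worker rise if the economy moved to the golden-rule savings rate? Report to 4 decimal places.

Δc ≈ 0.0450

Break-even investment rate: n + δ = 0.01 + 0.09 = 0.1.
Current steady state (s = 0.56): k* = (0.56/0.1)^(1/0.51) ≈ 29.3113, y* = 29.3113^0.49 ≈ 5.2342, c* = (1−0.56)·5.2342 ≈ 2.3030.
Setting f'(k) = n+δ gives 0.49·k^(0.49−1) = 0.1, hence k_gold = (0.49/0.1)^(1/0.51) ≈ 22.5593.
y_gold = 22.5593^0.49 ≈ 4.6039, c_gold = y_gold − 0.1·k_gold ≈ 2.3480.
Gain: Δc = 2.3480 − 2.3030 ≈ 0.0450.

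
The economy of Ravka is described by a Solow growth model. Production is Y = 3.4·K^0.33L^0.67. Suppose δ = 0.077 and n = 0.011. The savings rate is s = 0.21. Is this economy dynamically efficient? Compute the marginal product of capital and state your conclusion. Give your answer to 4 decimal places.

dynamically efficient; MPK ≈ 0.1383

Capital per worker breaks even when investment replaces (n + δ)·k; here n + δ = 0.088.
Steady-state k*: s·A·k^0.33 = 0.088·k gives k* = (0.21·3.4/0.088)^(1/0.67) ≈ 22.7530.
MPK = 0.33·3.4·22.7530^(-0.67) ≈ 0.1383.
MPK > n+δ = 0.088, so the economy is dynamically efficient (under-saving).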